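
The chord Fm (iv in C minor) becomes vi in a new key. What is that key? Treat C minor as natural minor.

The numeral vi denotes a minor triad on scale degree 6. With F on degree 6, the tonic of the new key is Ab.
Degree 6 carries a minor triad in major keys, so the destination is Ab major.
Check: the diatonic triads of Ab major are Ab (I), Bbm (ii), Cm (iii), Db (IV), Eb (V), Fm (vi), Gdim (vii°) — Fm is indeed vi.

Ab major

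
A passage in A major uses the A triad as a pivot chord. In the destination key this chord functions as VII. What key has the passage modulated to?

The numeral VII denotes a major triad on scale degree 7. With A on degree 7, the tonic of the new key is B.
Degree 7 carries a major triad in natural-minor keys, so the destination is B minor.
Check: the diatonic triads of B minor (natural minor) are Bm (i), C#dim (ii°), D (III), Em (iv), F#m (v), G (VI), A (VII) — A is indeed VII.

B minor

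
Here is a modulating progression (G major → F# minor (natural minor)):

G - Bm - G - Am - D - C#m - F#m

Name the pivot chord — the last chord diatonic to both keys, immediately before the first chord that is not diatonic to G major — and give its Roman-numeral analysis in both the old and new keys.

D — V in G major, VI in F# minor

Chords diatonic to G major: G, Am, Bm, C, D, Em, F#dim.
Reading the progression, the first chord not in that set is C#m, so the modulation leaves G major there.
The chord immediately before C#m is D, which is diatonic to both keys: V in G major and VI in F# minor.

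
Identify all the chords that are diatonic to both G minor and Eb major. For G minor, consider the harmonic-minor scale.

Gm, Cm, Eb

Triads in G minor (harmonic minor): G minor (i), A diminished (ii°), Bb augmented (III+), C minor (iv), D major (V), Eb major (VI), F# diminished (vii°).
Triads in Eb major: Eb major (I), F minor (ii), G minor (iii), Ab major (IV), Bb major (V), C minor (vi), D diminished (vii°).
Shared triads with their functions: G minor (i in G minor, iii in Eb major); C minor (iv in G minor, vi in Eb major); Eb major (VI in G minor, I in Eb major).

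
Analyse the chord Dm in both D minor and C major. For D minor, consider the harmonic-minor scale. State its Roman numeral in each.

The scale of D minor (harmonic minor) is D E F G A Bb C#; D is degree 1, and the triad built there (D-F-A) is minor, so it is i.
The scale of C major is C D E F G A B; D is degree 2, and the triad built there (D-F-A) is minor, so it is ii.

i in D minor; ii in C major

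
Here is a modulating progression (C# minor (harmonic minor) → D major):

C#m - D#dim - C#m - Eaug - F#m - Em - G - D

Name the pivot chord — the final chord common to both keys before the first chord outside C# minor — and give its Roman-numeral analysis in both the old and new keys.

F#m — iv in C# minor, iii in D major

Chords diatonic to C# minor: C#m, D#dim, Eaug, F#m, G#, A, B#dim.
Reading the progression, the first chord not in that set is Em, so the modulation leaves C# minor there.
The chord immediately before Em is F#m, which is diatonic to both keys: iv in C# minor and iii in D major.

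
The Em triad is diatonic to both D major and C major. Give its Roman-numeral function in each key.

The scale of D major is D E F# G A B C#; E is degree 2, and the triad built there (E-G-B) is minor, so it is ii.
The scale of C major is C D E F G A B; E is degree 3, and the triad built there (E-G-B) is minor, so it is iii.

ii in D major; iii in C major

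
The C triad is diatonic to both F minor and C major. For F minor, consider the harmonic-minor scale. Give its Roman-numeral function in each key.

V in F minor; I in C major

The scale of F minor (harmonic minor) is F G Ab Bb C Db E; C is degree 5, and the triad built there (C-E-G) is major, so it is V.
The scale of C major is C D E F G A B; C is degree 1, and the triad built there (C-E-G) is major, so it is I.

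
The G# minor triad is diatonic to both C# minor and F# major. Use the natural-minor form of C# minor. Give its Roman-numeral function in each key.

The scale of C# minor (natural minor) is C# D# E F# G# A B; G# is degree 5, and the triad built there (G#-B-D#) is minor, so it is v.
The scale of F# major is F# G# A# B C# D# E#; G# is degree 2, and the triad built there (G#-B-D#) is minor, so it is ii.

v in C# minor; ii in F# major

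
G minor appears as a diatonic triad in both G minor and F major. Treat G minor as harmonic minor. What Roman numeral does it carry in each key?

The scale of G minor (harmonic minor) is G A Bb C D Eb F#; G is degree 1, and the triad built there (G-Bb-D) is minor, so it is i.
The scale of F major is F G A Bb C D E; G is degree 2, and the triad built there (G-Bb-D) is minor, so it is ii.

i in G minor; ii in F major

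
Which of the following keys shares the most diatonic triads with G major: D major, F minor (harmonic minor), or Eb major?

D major

Triads of G major: G (I), Am (ii), Bm (iii), C (IV), D (V), Em (vi), F#dim (vii°).
D major shares 4: G, Bm, D, Em.
F minor (harmonic minor) shares 1: C.
Eb major shares 0: none.
The most common triads (4) are shared with D major.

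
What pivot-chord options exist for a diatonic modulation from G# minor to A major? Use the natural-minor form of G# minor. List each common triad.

C#m, E

Triads in G# minor (natural minor): G# minor (i), A# diminished (ii°), B major (III), C# minor (iv), D# minor (v), E major (VI), F# major (VII).
Triads in A major: A major (I), B minor (ii), C# minor (iii), D major (IV), E major (V), F# minor (vi), G# diminished (vii°).
Shared triads with their functions: C# minor (iv in G# minor, iii in A major); E major (VI in G# minor, V in A major).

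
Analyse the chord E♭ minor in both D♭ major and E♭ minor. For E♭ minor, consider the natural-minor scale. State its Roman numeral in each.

ii in D♭ major; i in E♭ minor

The scale of D♭ major is D♭ E♭ F G♭ A♭ B♭ C; E♭ is degree 2, and the triad built there (E♭-G♭-B♭) is minor, so it is ii.
The scale of E♭ minor (natural minor) is E♭ F G♭ A♭ B♭ C♭ D♭; E♭ is degree 1, and the triad built there (E♭-G♭-B♭) is minor, so it is i.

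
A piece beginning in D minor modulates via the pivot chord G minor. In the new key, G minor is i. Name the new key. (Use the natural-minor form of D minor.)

G minor

The numeral i denotes a minor triad on scale degree 1. With G on degree 1, the tonic of the new key is G.
Degree 1 carries a minor triad in minor keys, so the destination is G minor.
Check: the diatonic triads of G minor (natural minor) are Gm (i), Adim (ii°), Bb (III), Cm (iv), Dm (v), Eb (VI), F (VII) — G minor is indeed i.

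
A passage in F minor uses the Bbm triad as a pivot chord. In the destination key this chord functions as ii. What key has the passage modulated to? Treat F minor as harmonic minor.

Ab major

The numeral ii denotes a minor triad on scale degree 2. With Bb on degree 2, the tonic of the new key is Ab.
Degree 2 carries a minor triad in major keys, so the destination is Ab major.
Check: the diatonic triads of Ab major are Ab (I), Bbm (ii), Cm (iii), Db (IV), Eb (V), Fm (vi), Gdim (vii°) — Bbm is indeed ii.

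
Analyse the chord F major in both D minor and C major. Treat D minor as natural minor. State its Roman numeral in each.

III in D minor; IV in C major

The scale of D minor (natural minor) is D E F G A Bb C; F is degree 3, and the triad built there (F-A-C) is major, so it is III.
The scale of C major is C D E F G A B; F is degree 4, and the triad built there (F-A-C) is major, so it is IV.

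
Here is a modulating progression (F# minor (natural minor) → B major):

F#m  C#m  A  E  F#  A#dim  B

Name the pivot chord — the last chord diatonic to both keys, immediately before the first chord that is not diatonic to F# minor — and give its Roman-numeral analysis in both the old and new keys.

Chords diatonic to F# minor: F#m, G#dim, A, Bm, C#m, D, E.
Reading the progression, the first chord not in that set is F#, so the modulation leaves F# minor there.
The chord immediately before F# is E, which is diatonic to both keys: VII in F# minor and IV in B major.

E — VII in F# minor, IV in B major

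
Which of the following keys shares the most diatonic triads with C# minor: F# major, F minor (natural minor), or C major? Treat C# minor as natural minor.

Triads of C# minor (natural minor): C# minor (i), D# diminished (ii°), E major (III), F# minor (iv), G# minor (v), A major (VI), B major (VII).
F# major shares 2: G#m, B.
F minor (natural minor) shares 0: none.
C major shares 0: none.
The most common triads (2) are shared with F# major.

F# major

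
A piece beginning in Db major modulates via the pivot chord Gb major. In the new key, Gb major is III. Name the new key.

The numeral III denotes a major triad on scale degree 3. With Gb on degree 3, the tonic of the new key is Eb.
Degree 3 carries a major triad in natural-minor keys, so the destination is Eb minor.
Check: the diatonic triads of Eb minor (natural minor) are Ebm (i), Fdim (ii°), Gb (III), Abm (iv), Bbm (v), Cb (VI), Db (VII) — Gb major is indeed III.

Eb minor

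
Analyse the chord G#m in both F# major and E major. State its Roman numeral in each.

The scale of F# major is F# G# A# B C# D# E#; G# is degree 2, and the triad built there (G#-B-D#) is minor, so it is ii.
The scale of E major is E F# G# A B C# D#; G# is degree 3, and the triad built there (G#-B-D#) is minor, so it is iii.

ii in F# major; iii in E major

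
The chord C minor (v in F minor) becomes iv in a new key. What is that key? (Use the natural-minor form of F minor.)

G minor

The numeral iv denotes a minor triad on scale degree 4. With C on degree 4, the tonic of the new key is G.
Degree 4 carries a minor triad in minor keys, so the destination is G minor.
Check: the diatonic triads of G minor (natural minor) are Gm (i), Adim (ii°), B♭ (III), Cm (iv), Dm (v), E♭ (VI), F (VII) — C minor is indeed iv.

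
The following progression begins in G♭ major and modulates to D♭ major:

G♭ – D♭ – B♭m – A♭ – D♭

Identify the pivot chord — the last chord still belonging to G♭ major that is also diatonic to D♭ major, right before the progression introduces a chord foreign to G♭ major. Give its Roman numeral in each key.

B♭m — iii in G♭ major, vi in D♭ major

Chords diatonic to G♭ major: G♭, A♭m, B♭m, C♭, D♭, E♭m, Fdim.
Reading the progression, the first chord not in that set is A♭, so the modulation leaves G♭ major there.
The chord immediately before A♭ is B♭m, which is diatonic to both keys: iii in G♭ major and vi in D♭ major.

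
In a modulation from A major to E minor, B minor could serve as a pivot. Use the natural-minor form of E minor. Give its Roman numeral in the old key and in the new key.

ii in A major; v in E minor

The scale of A major is A B C# D E F# G#; B is degree 2, and the triad built there (B-D-F#) is minor, so it is ii.
The scale of E minor (natural minor) is E F# G A B C D; B is degree 5, and the triad built there (B-D-F#) is minor, so it is v.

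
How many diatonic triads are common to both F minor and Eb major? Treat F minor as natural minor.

Diatonic triads of F minor (natural minor): F minor (i), G diminished (ii°), Ab major (III), Bb minor (iv), C minor (v), Db major (VI), Eb major (VII).
Diatonic triads of Eb major: Eb major (I), F minor (ii), G minor (iii), Ab major (IV), Bb major (V), C minor (vi), D diminished (vii°).
Matching root and quality in both lists: F minor, Ab major, C minor, Eb major.
That gives 4 common triads.

4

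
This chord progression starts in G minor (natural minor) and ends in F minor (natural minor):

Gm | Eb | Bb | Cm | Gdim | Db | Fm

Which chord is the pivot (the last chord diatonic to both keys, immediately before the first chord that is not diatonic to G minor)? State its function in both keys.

Cm — iv in G minor, v in F minor

Chords diatonic to G minor: Gm, Adim, Bb, Cm, Dm, Eb, F.
Reading the progression, the first chord not in that set is Gdim, so the modulation leaves G minor there.
The chord immediately before Gdim is Cm, which is diatonic to both keys: iv in G minor and v in F minor.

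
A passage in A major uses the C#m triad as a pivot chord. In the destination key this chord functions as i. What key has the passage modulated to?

C# minor

The numeral i denotes a minor triad on scale degree 1. With C# on degree 1, the tonic of the new key is C#.
Degree 1 carries a minor triad in minor keys, so the destination is C# minor.
Check: the diatonic triads of C# minor (natural minor) are C#m (i), D#dim (ii°), E (III), F#m (iv), G#m (v), A (VI), B (VII) — C#m is indeed i.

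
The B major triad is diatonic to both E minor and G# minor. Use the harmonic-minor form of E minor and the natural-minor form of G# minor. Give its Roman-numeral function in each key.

V in E minor; III in G# minor

The scale of E minor (harmonic minor) is E F# G A B C D#; B is degree 5, and the triad built there (B-D#-F#) is major, so it is V.
The scale of G# minor (natural minor) is G# A# B C# D# E F#; B is degree 3, and the triad built there (B-D#-F#) is major, so it is III.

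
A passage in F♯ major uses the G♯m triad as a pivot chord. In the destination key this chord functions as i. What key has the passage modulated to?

G♯ minor

The numeral i denotes a minor triad on scale degree 1. With G♯ on degree 1, the tonic of the new key is G♯.
Degree 1 carries a minor triad in minor keys, so the destination is G♯ minor.
Check: the diatonic triads of G♯ minor (natural minor) are G♯m (i), A♯dim (ii°), B (III), C♯m (iv), D♯m (v), E (VI), F♯ (VII) — G♯m is indeed i.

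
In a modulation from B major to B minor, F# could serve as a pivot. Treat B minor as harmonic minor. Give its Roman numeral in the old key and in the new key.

V in B major; V in B minor

The scale of B major is B C# D# E F# G# A#; F# is degree 5, and the triad built there (F#-A#-C#) is major, so it is V.
The scale of B minor (harmonic minor) is B C# D E F# G A#; F# is degree 5, and the triad built there (F#-A#-C#) is major, so it is V.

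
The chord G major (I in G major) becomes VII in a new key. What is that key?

A minor

The numeral VII denotes a major triad on scale degree 7. With G on degree 7, the tonic of the new key is A.
Degree 7 carries a major triad in natural-minor keys, so the destination is A minor.
Check: the diatonic triads of A minor (natural minor) are Am (i), Bdim (ii°), C (III), Dm (iv), Em (v), F (VI), G (VII) — G major is indeed VII.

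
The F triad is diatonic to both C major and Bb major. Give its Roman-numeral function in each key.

IV in C major; V in Bb major

The scale of C major is C D E F G A B; F is degree 4, and the triad built there (F-A-C) is major, so it is IV.
The scale of Bb major is Bb C D Eb F G A; F is degree 5, and the triad built there (F-A-C) is major, so it is V.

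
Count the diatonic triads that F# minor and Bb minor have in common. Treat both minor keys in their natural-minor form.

Diatonic triads of F# minor (natural minor): F#m (i), G#dim (ii°), A (III), Bm (iv), C#m (v), D (VI), E (VII).
Diatonic triads of Bb minor (natural minor): Bbm (i), Cdim (ii°), Db (III), Ebm (iv), Fm (v), Gb (VI), Ab (VII).
No triad has the same root and quality in both keys.

0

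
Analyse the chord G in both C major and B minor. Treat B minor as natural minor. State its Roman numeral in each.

The scale of C major is C D E F G A B; G is degree 5, and the triad built there (G-B-D) is major, so it is V.
The scale of B minor (natural minor) is B C# D E F# G A; G is degree 6, and the triad built there (G-B-D) is major, so it is VI.

V in C major; VI in B minor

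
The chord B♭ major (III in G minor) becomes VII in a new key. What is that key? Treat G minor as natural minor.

The numeral VII denotes a major triad on scale degree 7. With B♭ on degree 7, the tonic of the new key is C.
Degree 7 carries a major triad in natural-minor keys, so the destination is C minor.
Check: the diatonic triads of C minor (natural minor) are Cm (i), Ddim (ii°), E♭ (III), Fm (iv), Gm (v), A♭ (VI), B♭ (VII) — B♭ major is indeed VII.

C minor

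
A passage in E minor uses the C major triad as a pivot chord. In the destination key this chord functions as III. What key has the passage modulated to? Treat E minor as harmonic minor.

A minor

The numeral III denotes a major triad on scale degree 3. With C on degree 3, the tonic of the new key is A.
Degree 3 carries a major triad in natural-minor keys, so the destination is A minor.
Check: the diatonic triads of A minor (natural minor) are Am (i), Bdim (ii°), C (III), Dm (iv), Em (v), F (VI), G (VII) — C major is indeed III.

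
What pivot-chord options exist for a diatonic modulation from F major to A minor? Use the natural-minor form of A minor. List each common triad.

Triads in F major: F major (I), G minor (ii), A minor (iii), Bb major (IV), C major (V), D minor (vi), E diminished (vii°).
Triads in A minor (natural minor): A minor (i), B diminished (ii°), C major (III), D minor (iv), E minor (v), F major (VI), G major (VII).
Shared triads with their functions: F major (I in F major, VI in A minor); A minor (iii in F major, i in A minor); C major (V in F major, III in A minor); D minor (vi in F major, iv in A minor).

F, Am, C, Dm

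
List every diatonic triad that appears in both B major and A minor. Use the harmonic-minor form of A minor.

E

Triads in B major: B (I), C♯m (ii), D♯m (iii), E (IV), F♯ (V), G♯m (vi), A♯dim (vii°).
Triads in A minor (harmonic minor): Am (i), Bdim (ii°), Caug (III+), Dm (iv), E (V), F (VI), G♯dim (vii°).
Shared triads with their functions: E (IV in B major, V in A minor).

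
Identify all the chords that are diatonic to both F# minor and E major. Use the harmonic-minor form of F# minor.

F#m

Triads in F# minor (harmonic minor): F# minor (i), G# diminished (ii°), A augmented (III+), B minor (iv), C# major (V), D major (VI), E# diminished (vii°).
Triads in E major: E major (I), F# minor (ii), G# minor (iii), A major (IV), B major (V), C# minor (vi), D# diminished (vii°).
Shared triads with their functions: F# minor (i in F# minor, ii in E major).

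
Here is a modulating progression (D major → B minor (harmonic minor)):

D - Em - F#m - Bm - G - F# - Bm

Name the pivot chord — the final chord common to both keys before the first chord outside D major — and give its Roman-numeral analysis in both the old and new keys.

G — IV in D major, VI in B minor

Chords diatonic to D major: D, Em, F#m, G, A, Bm, C#dim.
Reading the progression, the first chord not in that set is F#, so the modulation leaves D major there.
The chord immediately before F# is G, which is diatonic to both keys: IV in D major and VI in B minor.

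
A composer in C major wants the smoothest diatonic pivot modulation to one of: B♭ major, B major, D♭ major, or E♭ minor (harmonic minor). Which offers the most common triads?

B♭ major

Triads of C major: C major (I), D minor (ii), E minor (iii), F major (IV), G major (V), A minor (vi), B diminished (vii°).
B♭ major shares 2: Dm, F.
B major shares 0: none.
D♭ major shares 0: none.
E♭ minor (harmonic minor) shares 0: none.
The most common triads (2) are shared with B♭ major.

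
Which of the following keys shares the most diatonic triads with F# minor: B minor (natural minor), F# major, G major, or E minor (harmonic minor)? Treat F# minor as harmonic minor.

Triads of F# minor (harmonic minor): F# minor (i), G# diminished (ii°), A augmented (III+), B minor (iv), C# major (V), D major (VI), E# diminished (vii°).
B minor (natural minor) shares 3: F#m, Bm, D.
F# major shares 2: C#, E#dim.
G major shares 2: Bm, D.
E minor (harmonic minor) shares 0: none.
The most common triads (3) are shared with B minor.

B minor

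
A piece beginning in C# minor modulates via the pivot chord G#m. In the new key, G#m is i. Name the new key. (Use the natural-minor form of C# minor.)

The numeral i denotes a minor triad on scale degree 1. With G# on degree 1, the tonic of the new key is G#.
Degree 1 carries a minor triad in minor keys, so the destination is G# minor.
Check: the diatonic triads of G# minor (natural minor) are G#m (i), A#dim (ii°), B (III), C#m (iv), D#m (v), E (VI), F# (VII) — G#m is indeed i.

G# minor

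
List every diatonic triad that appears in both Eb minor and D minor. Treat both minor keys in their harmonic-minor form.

Triads in Eb minor (harmonic minor): Ebm (i), Fdim (ii°), Gbaug (III+), Abm (iv), Bb (V), Cb (VI), Ddim (vii°).
Triads in D minor (harmonic minor): Dm (i), Edim (ii°), Faug (III+), Gm (iv), A (V), Bb (VI), C#dim (vii°).
Shared triads with their functions: Bb (V in Eb minor, VI in D minor).

Bb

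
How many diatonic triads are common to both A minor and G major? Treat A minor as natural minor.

Diatonic triads of A minor (natural minor): Am (i), Bdim (ii°), C (III), Dm (iv), Em (v), F (VI), G (VII).
Diatonic triads of G major: G (I), Am (ii), Bm (iii), C (IV), D (V), Em (vi), F#dim (vii°).
Matching root and quality in both lists: Am, C, Em, G.
That gives 4 common triads.

4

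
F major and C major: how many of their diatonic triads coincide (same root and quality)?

4

Diatonic triads of F major: F (I), Gm (ii), Am (iii), Bb (IV), C (V), Dm (vi), Edim (vii°).
Diatonic triads of C major: C (I), Dm (ii), Em (iii), F (IV), G (V), Am (vi), Bdim (vii°).
Matching root and quality in both lists: F, Am, C, Dm.
That gives 4 common triads.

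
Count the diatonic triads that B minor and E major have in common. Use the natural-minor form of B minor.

Diatonic triads of B minor (natural minor): Bm (i), C#dim (ii°), D (III), Em (iv), F#m (v), G (VI), A (VII).
Diatonic triads of E major: E (I), F#m (ii), G#m (iii), A (IV), B (V), C#m (vi), D#dim (vii°).
Matching root and quality in both lists: F#m, A.
That gives 2 common triads.

2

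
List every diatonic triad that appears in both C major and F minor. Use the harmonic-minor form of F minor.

Triads in C major: C (I), Dm (ii), Em (iii), F (IV), G (V), Am (vi), Bdim (vii°).
Triads in F minor (harmonic minor): Fm (i), Gdim (ii°), Abaug (III+), Bbm (iv), C (V), Db (VI), Edim (vii°).
Shared triads with their functions: C (I in C major, V in F minor).

C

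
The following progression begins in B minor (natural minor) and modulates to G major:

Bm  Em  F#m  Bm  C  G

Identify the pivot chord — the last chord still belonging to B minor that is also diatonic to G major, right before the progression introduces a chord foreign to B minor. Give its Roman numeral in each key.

Chords diatonic to B minor: Bm, C#dim, D, Em, F#m, G, A.
Reading the progression, the first chord not in that set is C, so the modulation leaves B minor there.
The chord immediately before C is Bm, which is diatonic to both keys: i in B minor and iii in G major.

Bm — i in B minor, iii in G major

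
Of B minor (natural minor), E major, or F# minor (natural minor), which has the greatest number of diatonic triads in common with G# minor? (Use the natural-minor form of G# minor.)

E major

Triads of G# minor (natural minor): G# minor (i), A# diminished (ii°), B major (III), C# minor (iv), D# minor (v), E major (VI), F# major (VII).
B minor (natural minor) shares 0: none.
E major shares 4: G#m, B, C#m, E.
F# minor (natural minor) shares 2: C#m, E.
The most common triads (4) are shared with E major.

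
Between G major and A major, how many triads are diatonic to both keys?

Diatonic triads of G major: G (I), Am (ii), Bm (iii), C (IV), D (V), Em (vi), F♯dim (vii°).
Diatonic triads of A major: A (I), Bm (ii), C♯m (iii), D (IV), E (V), F♯m (vi), G♯dim (vii°).
Matching root and quality in both lists: Bm, D.
That gives 2 common triads.

2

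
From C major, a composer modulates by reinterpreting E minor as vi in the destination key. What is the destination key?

The numeral vi denotes a minor triad on scale degree 6. With E on degree 6, the tonic of the new key is G.
Degree 6 carries a minor triad in major keys, so the destination is G major.
Check: the diatonic triads of G major are G (I), Am (ii), Bm (iii), C (IV), D (V), Em (vi), F#dim (vii°) — E minor is indeed vi.

G major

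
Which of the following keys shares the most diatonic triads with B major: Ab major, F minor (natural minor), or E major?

Triads of B major: B major (I), C# minor (ii), D# minor (iii), E major (IV), F# major (V), G# minor (vi), A# diminished (vii°).
Ab major shares 0: none.
F minor (natural minor) shares 0: none.
E major shares 4: B, C#m, E, G#m.
The most common triads (4) are shared with E major.

E major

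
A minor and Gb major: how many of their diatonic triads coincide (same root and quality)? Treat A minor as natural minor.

Diatonic triads of A minor (natural minor): Am (i), Bdim (ii°), C (III), Dm (iv), Em (v), F (VI), G (VII).
Diatonic triads of Gb major: Gb (I), Abm (ii), Bbm (iii), Cb (IV), Db (V), Ebm (vi), Fdim (vii°).
No triad has the same root and quality in both keys.

0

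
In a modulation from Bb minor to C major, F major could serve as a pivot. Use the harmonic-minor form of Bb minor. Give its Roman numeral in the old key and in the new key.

The scale of Bb minor (harmonic minor) is Bb C Db Eb F Gb A; F is degree 5, and the triad built there (F-A-C) is major, so it is V.
The scale of C major is C D E F G A B; F is degree 4, and the triad built there (F-A-C) is major, so it is IV.

V in Bb minor; IV in C major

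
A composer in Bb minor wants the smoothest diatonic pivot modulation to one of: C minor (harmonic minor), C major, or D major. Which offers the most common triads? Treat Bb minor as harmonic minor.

C major

Triads of Bb minor (harmonic minor): Bbm (i), Cdim (ii°), Dbaug (III+), Ebm (iv), F (V), Gb (VI), Adim (vii°).
C minor (harmonic minor) shares 0: none.
C major shares 1: F.
D major shares 0: none.
The most common triads (1) are shared with C major.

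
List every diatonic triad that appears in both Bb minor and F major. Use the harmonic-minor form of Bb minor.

Triads in Bb minor (harmonic minor): Bbm (i), Cdim (ii°), Dbaug (III+), Ebm (iv), F (V), Gb (VI), Adim (vii°).
Triads in F major: F (I), Gm (ii), Am (iii), Bb (IV), C (V), Dm (vi), Edim (vii°).
Shared triads with their functions: F (V in Bb minor, I in F major).

F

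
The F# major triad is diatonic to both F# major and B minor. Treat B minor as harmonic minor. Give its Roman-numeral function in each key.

The scale of F# major is F# G# A# B C# D# E#; F# is degree 1, and the triad built there (F#-A#-C#) is major, so it is I.
The scale of B minor (harmonic minor) is B C# D E F# G A#; F# is degree 5, and the triad built there (F#-A#-C#) is major, so it is V.

I in F# major; V in B minor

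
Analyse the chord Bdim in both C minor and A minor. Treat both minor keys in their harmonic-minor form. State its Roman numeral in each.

vii° in C minor; ii° in A minor

The scale of C minor (harmonic minor) is C D Eb F G Ab B; B is degree 7, and the triad built there (B-D-F) is diminished, so it is vii°.
The scale of A minor (harmonic minor) is A B C D E F G#; B is degree 2, and the triad built there (B-D-F) is diminished, so it is ii°.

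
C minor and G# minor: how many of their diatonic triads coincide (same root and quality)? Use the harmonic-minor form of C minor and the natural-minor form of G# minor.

0

Diatonic triads of C minor (harmonic minor): Cm (i), Ddim (ii°), Ebaug (III+), Fm (iv), G (V), Ab (VI), Bdim (vii°).
Diatonic triads of G# minor (natural minor): G#m (i), A#dim (ii°), B (III), C#m (iv), D#m (v), E (VI), F# (VII).
No triad has the same root and quality in both keys.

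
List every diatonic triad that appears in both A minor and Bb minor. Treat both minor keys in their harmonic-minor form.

F

Triads in A minor (harmonic minor): A minor (i), B diminished (ii°), C augmented (III+), D minor (iv), E major (V), F major (VI), G# diminished (vii°).
Triads in Bb minor (harmonic minor): Bb minor (i), C diminished (ii°), Db augmented (III+), Eb minor (iv), F major (V), Gb major (VI), A diminished (vii°).
Shared triads with their functions: F major (VI in A minor, V in Bb minor).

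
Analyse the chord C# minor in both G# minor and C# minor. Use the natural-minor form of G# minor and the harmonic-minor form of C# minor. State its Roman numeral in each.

iv in G# minor; i in C# minor

The scale of G# minor (natural minor) is G# A# B C# D# E F#; C# is degree 4, and the triad built there (C#-E-G#) is minor, so it is iv.
The scale of C# minor (harmonic minor) is C# D# E F# G# A B#; C# is degree 1, and the triad built there (C#-E-G#) is minor, so it is i.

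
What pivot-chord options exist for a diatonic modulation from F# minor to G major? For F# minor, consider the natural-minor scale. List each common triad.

Bm, D

Triads in F# minor (natural minor): F#m (i), G#dim (ii°), A (III), Bm (iv), C#m (v), D (VI), E (VII).
Triads in G major: G (I), Am (ii), Bm (iii), C (IV), D (V), Em (vi), F#dim (vii°).
Shared triads with their functions: Bm (iv in F# minor, iii in G major); D (VI in F# minor, V in G major).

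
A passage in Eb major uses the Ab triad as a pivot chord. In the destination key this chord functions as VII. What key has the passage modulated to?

The numeral VII denotes a major triad on scale degree 7. With Ab on degree 7, the tonic of the new key is Bb.
Degree 7 carries a major triad in natural-minor keys, so the destination is Bb minor.
Check: the diatonic triads of Bb minor (natural minor) are Bbm (i), Cdim (ii°), Db (III), Ebm (iv), Fm (v), Gb (VI), Ab (VII) — Ab is indeed VII.

Bb minor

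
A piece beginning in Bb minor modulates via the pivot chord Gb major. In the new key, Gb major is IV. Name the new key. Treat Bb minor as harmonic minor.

Db major

The numeral IV denotes a major triad on scale degree 4. With Gb on degree 4, the tonic of the new key is Db.
Degree 4 carries a major triad in major keys, so the destination is Db major.
Check: the diatonic triads of Db major are Db (I), Ebm (ii), Fm (iii), Gb (IV), Ab (V), Bbm (vi), Cdim (vii°) — Gb major is indeed IV.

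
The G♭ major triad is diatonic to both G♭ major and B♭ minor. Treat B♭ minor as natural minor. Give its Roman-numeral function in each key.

I in G♭ major; VI in B♭ minor

The scale of G♭ major is G♭ A♭ B♭ C♭ D♭ E♭ F; G♭ is degree 1, and the triad built there (G♭-B♭-D♭) is major, so it is I.
The scale of B♭ minor (natural minor) is B♭ C D♭ E♭ F G♭ A♭; G♭ is degree 6, and the triad built there (G♭-B♭-D♭) is major, so it is VI.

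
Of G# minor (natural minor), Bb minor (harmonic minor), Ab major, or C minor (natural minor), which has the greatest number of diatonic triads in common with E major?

Triads of E major: E major (I), F# minor (ii), G# minor (iii), A major (IV), B major (V), C# minor (vi), D# diminished (vii°).
G# minor (natural minor) shares 4: E, G#m, B, C#m.
Bb minor (harmonic minor) shares 0: none.
Ab major shares 0: none.
C minor (natural minor) shares 0: none.
The most common triads (4) are shared with G# minor.

G# minor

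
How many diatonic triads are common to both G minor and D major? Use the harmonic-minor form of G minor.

Diatonic triads of G minor (harmonic minor): G minor (i), A diminished (ii°), B♭ augmented (III+), C minor (iv), D major (V), E♭ major (VI), F♯ diminished (vii°).
Diatonic triads of D major: D major (I), E minor (ii), F♯ minor (iii), G major (IV), A major (V), B minor (vi), C♯ diminished (vii°).
Matching root and quality in both lists: D major.
That gives 1 common triad.

1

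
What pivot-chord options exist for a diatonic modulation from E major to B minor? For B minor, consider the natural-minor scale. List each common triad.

F#m, A

Triads in E major: E (I), F#m (ii), G#m (iii), A (IV), B (V), C#m (vi), D#dim (vii°).
Triads in B minor (natural minor): Bm (i), C#dim (ii°), D (III), Em (iv), F#m (v), G (VI), A (VII).
Shared triads with their functions: F#m (ii in E major, v in B minor); A (IV in E major, VII in B minor).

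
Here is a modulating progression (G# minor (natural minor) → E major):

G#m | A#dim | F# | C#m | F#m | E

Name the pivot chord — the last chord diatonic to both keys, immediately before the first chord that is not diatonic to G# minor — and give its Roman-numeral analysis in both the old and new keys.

C#m — iv in G# minor, vi in E major

Chords diatonic to G# minor: G#m, A#dim, B, C#m, D#m, E, F#.
Reading the progression, the first chord not in that set is F#m, so the modulation leaves G# minor there.
The chord immediately before F#m is C#m, which is diatonic to both keys: iv in G# minor and vi in E major.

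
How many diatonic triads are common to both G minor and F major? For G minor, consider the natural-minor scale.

4

Diatonic triads of G minor (natural minor): Gm (i), Adim (ii°), Bb (III), Cm (iv), Dm (v), Eb (VI), F (VII).
Diatonic triads of F major: F (I), Gm (ii), Am (iii), Bb (IV), C (V), Dm (vi), Edim (vii°).
Matching root and quality in both lists: Gm, Bb, Dm, F.
That gives 4 common triads.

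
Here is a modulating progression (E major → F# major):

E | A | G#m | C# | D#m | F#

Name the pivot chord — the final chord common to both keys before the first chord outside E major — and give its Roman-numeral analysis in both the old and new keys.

G#m — iii in E major, ii in F# major

Chords diatonic to E major: E, F#m, G#m, A, B, C#m, D#dim.
Reading the progression, the first chord not in that set is C#, so the modulation leaves E major there.
The chord immediately before C# is G#m, which is diatonic to both keys: iii in E major and ii in F# major.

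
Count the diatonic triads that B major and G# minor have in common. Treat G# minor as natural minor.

7

Diatonic triads of B major: B (I), C#m (ii), D#m (iii), E (IV), F# (V), G#m (vi), A#dim (vii°).
Diatonic triads of G# minor (natural minor): G#m (i), A#dim (ii°), B (III), C#m (iv), D#m (v), E (VI), F# (VII).
Matching root and quality in both lists: B, C#m, D#m, E, F#, G#m, A#dim.
That gives 7 common triads.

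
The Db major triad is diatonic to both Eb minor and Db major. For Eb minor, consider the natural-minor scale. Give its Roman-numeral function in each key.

The scale of Eb minor (natural minor) is Eb F Gb Ab Bb Cb Db; Db is degree 7, and the triad built there (Db-F-Ab) is major, so it is VII.
The scale of Db major is Db Eb F Gb Ab Bb C; Db is degree 1, and the triad built there (Db-F-Ab) is major, so it is I.

VII in Eb minor; I in Db major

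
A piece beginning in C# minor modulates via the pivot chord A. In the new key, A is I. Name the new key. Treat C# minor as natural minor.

The numeral I denotes a major triad on scale degree 1. With A on degree 1, the tonic of the new key is A.
Degree 1 carries a major triad in major keys, so the destination is A major.
Check: the diatonic triads of A major are A (I), Bm (ii), C#m (iii), D (IV), E (V), F#m (vi), G#dim (vii°) — A is indeed I.

A major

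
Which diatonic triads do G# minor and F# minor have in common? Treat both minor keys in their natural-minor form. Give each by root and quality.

Triads in G# minor (natural minor): G# minor (i), A# diminished (ii°), B major (III), C# minor (iv), D# minor (v), E major (VI), F# major (VII).
Triads in F# minor (natural minor): F# minor (i), G# diminished (ii°), A major (III), B minor (iv), C# minor (v), D major (VI), E major (VII).
Shared triads with their functions: C# minor (iv in G# minor, v in F# minor); E major (VI in G# minor, VII in F# minor).

C#m, E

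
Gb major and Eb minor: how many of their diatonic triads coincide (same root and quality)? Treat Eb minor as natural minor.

7

Diatonic triads of Gb major: Gb major (I), Ab minor (ii), Bb minor (iii), Cb major (IV), Db major (V), Eb minor (vi), F diminished (vii°).
Diatonic triads of Eb minor (natural minor): Eb minor (i), F diminished (ii°), Gb major (III), Ab minor (iv), Bb minor (v), Cb major (VI), Db major (VII).
Matching root and quality in both lists: Gb major, Ab minor, Bb minor, Cb major, Db major, Eb minor, F diminished.
That gives 7 common triads.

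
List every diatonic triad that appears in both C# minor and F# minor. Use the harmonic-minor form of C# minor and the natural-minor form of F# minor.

Triads in C# minor (harmonic minor): C#m (i), D#dim (ii°), Eaug (III+), F#m (iv), G# (V), A (VI), B#dim (vii°).
Triads in F# minor (natural minor): F#m (i), G#dim (ii°), A (III), Bm (iv), C#m (v), D (VI), E (VII).
Shared triads with their functions: C#m (i in C# minor, v in F# minor); F#m (iv in C# minor, i in F# minor); A (VI in C# minor, III in F# minor).

C#m, F#m, A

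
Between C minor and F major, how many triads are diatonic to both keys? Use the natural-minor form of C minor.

Diatonic triads of C minor (natural minor): Cm (i), Ddim (ii°), Eb (III), Fm (iv), Gm (v), Ab (VI), Bb (VII).
Diatonic triads of F major: F (I), Gm (ii), Am (iii), Bb (IV), C (V), Dm (vi), Edim (vii°).
Matching root and quality in both lists: Gm, Bb.
That gives 2 common triads.

2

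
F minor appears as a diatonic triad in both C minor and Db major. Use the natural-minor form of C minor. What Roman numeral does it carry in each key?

iv in C minor; iii in Db major

The scale of C minor (natural minor) is C D Eb F G Ab Bb; F is degree 4, and the triad built there (F-Ab-C) is minor, so it is iv.
The scale of Db major is Db Eb F Gb Ab Bb C; F is degree 3, and the triad built there (F-Ab-C) is minor, so it is iii.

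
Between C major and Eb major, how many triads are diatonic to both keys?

0

Diatonic triads of C major: C (I), Dm (ii), Em (iii), F (IV), G (V), Am (vi), Bdim (vii°).
Diatonic triads of Eb major: Eb (I), Fm (ii), Gm (iii), Ab (IV), Bb (V), Cm (vi), Ddim (vii°).
No triad has the same root and quality in both keys.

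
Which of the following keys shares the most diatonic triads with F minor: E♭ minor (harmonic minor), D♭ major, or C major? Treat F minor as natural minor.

Triads of F minor (natural minor): F minor (i), G diminished (ii°), A♭ major (III), B♭ minor (iv), C minor (v), D♭ major (VI), E♭ major (VII).
E♭ minor (harmonic minor) shares 0: none.
D♭ major shares 4: Fm, A♭, B♭m, D♭.
C major shares 0: none.
The most common triads (4) are shared with D♭ major.

D♭ major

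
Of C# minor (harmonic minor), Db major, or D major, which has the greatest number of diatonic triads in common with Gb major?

Db major

Triads of Gb major: Gb major (I), Ab minor (ii), Bb minor (iii), Cb major (IV), Db major (V), Eb minor (vi), F diminished (vii°).
C# minor (harmonic minor) shares 0: none.
Db major shares 4: Gb, Bbm, Db, Ebm.
D major shares 0: none.
The most common triads (4) are shared with Db major.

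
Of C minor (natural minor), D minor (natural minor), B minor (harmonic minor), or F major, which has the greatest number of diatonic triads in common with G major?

B minor

Triads of G major: G (I), Am (ii), Bm (iii), C (IV), D (V), Em (vi), F#dim (vii°).
C minor (natural minor) shares 0: none.
D minor (natural minor) shares 2: Am, C.
B minor (harmonic minor) shares 3: G, Bm, Em.
F major shares 2: Am, C.
The most common triads (3) are shared with B minor.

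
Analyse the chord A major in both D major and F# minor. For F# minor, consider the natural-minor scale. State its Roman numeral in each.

V in D major; III in F# minor

The scale of D major is D E F# G A B C#; A is degree 5, and the triad built there (A-C#-E) is major, so it is V.
The scale of F# minor (natural minor) is F# G# A B C# D E; A is degree 3, and the triad built there (A-C#-E) is major, so it is III.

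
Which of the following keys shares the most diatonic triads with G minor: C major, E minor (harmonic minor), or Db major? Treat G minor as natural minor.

Triads of G minor (natural minor): G minor (i), A diminished (ii°), Bb major (III), C minor (iv), D minor (v), Eb major (VI), F major (VII).
C major shares 2: Dm, F.
E minor (harmonic minor) shares 0: none.
Db major shares 0: none.
The most common triads (2) are shared with C major.

C major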